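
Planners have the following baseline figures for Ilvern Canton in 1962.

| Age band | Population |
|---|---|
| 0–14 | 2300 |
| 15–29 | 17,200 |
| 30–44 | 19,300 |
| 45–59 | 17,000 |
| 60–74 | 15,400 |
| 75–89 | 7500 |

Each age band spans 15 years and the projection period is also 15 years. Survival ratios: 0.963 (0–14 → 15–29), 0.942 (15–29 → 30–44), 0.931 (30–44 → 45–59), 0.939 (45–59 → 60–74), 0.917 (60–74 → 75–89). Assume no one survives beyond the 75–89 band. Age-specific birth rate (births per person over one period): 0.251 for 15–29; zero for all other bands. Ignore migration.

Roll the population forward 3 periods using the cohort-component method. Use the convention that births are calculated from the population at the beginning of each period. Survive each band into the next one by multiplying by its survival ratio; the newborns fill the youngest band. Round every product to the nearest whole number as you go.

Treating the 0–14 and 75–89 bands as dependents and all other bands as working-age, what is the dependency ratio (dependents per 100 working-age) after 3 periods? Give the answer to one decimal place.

80.3

Let group 1 be 0–14 through group 6 = 75–89.
Period 1:
Births: 17200 * 0.251 = 4317
Group 2: 2300 * 0.963 = 2215
Group 3: 17200 * 0.942 = 16202
Group 4: 19300 * 0.931 = 17968
Group 5: 17000 * 0.939 = 15963
Group 6: 15400 * 0.917 = 14122
Giving 4317 / 2215 / 16202 / 17968 / 15963 / 14122.
Period 2:
Births: 2215 * 0.251 = 556
Group 2: 4317 * 0.963 = 4157
Group 3: 2215 * 0.942 = 2087
Group 4: 16202 * 0.931 = 15084
Group 5: 17968 * 0.939 = 16872
Group 6: 15963 * 0.917 = 14638
Giving 556 / 4157 / 2087 / 15084 / 16872 / 14638.
Period 3:
Births: 4157 * 0.251 = 1043
Group 2: 556 * 0.963 = 535
Group 3: 4157 * 0.942 = 3916
Group 4: 2087 * 0.931 = 1943
Group 5: 15084 * 0.939 = 14164
Group 6: 16872 * 0.917 = 15472
Giving 1043 / 535 / 3916 / 1943 / 14164 / 15472.
Dependents (band 0–14 + band 75–89) = 1043 + 15472 = 16515; working-age = 20558; ratio = 16515/20558 × 100 = 80.3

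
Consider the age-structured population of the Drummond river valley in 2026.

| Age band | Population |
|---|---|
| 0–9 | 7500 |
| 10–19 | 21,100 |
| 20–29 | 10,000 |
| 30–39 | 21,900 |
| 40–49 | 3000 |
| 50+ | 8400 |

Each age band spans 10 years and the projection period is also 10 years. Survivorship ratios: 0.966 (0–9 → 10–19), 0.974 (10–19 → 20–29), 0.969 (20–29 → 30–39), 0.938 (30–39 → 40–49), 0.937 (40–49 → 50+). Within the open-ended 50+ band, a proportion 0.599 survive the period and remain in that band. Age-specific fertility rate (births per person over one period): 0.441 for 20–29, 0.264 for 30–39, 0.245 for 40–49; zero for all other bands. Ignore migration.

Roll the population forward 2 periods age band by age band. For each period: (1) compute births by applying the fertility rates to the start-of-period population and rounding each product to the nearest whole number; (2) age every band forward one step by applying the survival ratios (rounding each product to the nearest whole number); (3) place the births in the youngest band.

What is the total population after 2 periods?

[period 1]
Births: 10000 × 0.441 = 4410 ; 21900 × 0.264 = 5782 ; 3000 × 0.245 = 735 → 10927
10–19: 7500 × 0.966 = 7245
20–29: 21100 × 0.974 = 20551
30–39: 10000 × 0.969 = 9690
40–49: 21900 × 0.938 = 20542
50+: 3000 × 0.937 + 8400 × 0.599 = 2811 + 5032 = 7843
End of period: [10927, 7245, 20551, 9690, 20542, 7843]
[period 2]
Births: 20551 × 0.441 = 9063 ; 9690 × 0.264 = 2558 ; 20542 × 0.245 = 5033 → 16654
10–19: 10927 × 0.966 = 10555
20–29: 7245 × 0.974 = 7057
30–39: 20551 × 0.969 = 19914
40–49: 9690 × 0.938 = 9089
50+: 20542 × 0.937 + 7843 × 0.599 = 19248 + 4698 = 23946
End of period: [16654, 10555, 7057, 19914, 9089, 23946]
Total after period 2: 16654 + 10555 + 7057 + 19914 + 9089 + 23946 = 87215

87215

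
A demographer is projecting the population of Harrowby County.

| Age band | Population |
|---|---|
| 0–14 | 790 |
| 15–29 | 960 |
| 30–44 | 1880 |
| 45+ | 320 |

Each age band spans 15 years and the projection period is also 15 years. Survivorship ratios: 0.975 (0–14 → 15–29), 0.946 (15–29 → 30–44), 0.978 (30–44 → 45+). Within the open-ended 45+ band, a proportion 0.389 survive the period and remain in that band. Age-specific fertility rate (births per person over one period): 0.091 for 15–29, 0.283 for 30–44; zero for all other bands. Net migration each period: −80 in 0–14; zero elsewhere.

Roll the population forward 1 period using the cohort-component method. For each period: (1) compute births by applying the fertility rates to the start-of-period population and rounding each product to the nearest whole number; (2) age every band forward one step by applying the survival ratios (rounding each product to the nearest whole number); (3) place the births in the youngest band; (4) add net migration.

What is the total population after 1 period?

4180

Numbering the groups 1..4 from youngest to oldest:
— Period 1 —
Births: 960 × 0.091 = 87  |  1880 × 0.283 = 532 — total 619
Group 2: 790 × 0.975 = 770
Group 3: 960 × 0.946 = 908
Group 4: 1880 × 0.978 + 320 × 0.389 = 1839 + 124 = 1963
Net migration: Group 1 − 80 → 539
Population now: 0–14=539, 15–29=770, 30–44=908, 45+=1963
Total after period 1: 539 + 770 + 908 + 1963 = 4180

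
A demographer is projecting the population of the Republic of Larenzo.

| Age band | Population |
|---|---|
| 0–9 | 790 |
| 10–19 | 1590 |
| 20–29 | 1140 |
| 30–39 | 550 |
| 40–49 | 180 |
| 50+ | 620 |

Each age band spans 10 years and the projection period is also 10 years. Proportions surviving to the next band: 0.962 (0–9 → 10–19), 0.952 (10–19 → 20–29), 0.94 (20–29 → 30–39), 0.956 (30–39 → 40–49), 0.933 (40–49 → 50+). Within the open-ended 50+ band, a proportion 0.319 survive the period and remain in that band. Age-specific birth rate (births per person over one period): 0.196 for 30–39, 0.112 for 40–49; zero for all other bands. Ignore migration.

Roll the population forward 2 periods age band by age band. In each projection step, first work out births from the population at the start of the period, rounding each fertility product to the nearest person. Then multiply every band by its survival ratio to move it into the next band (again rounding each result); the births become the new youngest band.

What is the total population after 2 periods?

— Period 1 —
Births: 550 * 0.196 = 108  |  180 * 0.112 = 20 → total 128
10–19: 790 * 0.962 = 760
20–29: 1590 * 0.952 = 1514
30–39: 1140 * 0.94 = 1072
40–49: 550 * 0.956 = 526
50+: 180 * 0.933 + 620 * 0.319 = 168 + 198 = 366
End of period: [128, 760, 1514, 1072, 526, 366]
— Period 2 —
Births: 1072 * 0.196 = 210  |  526 * 0.112 = 59 → total 269
10–19: 128 * 0.962 = 123
20–29: 760 * 0.952 = 724
30–39: 1514 * 0.94 = 1423
40–49: 1072 * 0.956 = 1025
50+: 526 * 0.933 + 366 * 0.319 = 491 + 117 = 608
End of period: [269, 123, 724, 1423, 1025, 608]
Total after period 2: 269 + 123 + 724 + 1423 + 1025 + 608 = 4172

4172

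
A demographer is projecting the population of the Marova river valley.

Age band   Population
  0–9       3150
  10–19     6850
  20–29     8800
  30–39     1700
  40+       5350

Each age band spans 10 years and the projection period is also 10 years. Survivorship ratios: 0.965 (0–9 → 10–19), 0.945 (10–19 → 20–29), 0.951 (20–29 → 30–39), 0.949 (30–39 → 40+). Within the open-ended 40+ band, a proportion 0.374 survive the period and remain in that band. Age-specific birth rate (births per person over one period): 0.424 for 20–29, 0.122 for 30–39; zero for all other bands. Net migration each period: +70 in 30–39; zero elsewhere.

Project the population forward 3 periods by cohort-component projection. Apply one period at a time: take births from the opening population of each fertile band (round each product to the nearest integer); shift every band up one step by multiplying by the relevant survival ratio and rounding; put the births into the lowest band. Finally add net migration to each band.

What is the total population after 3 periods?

21423

Numbering the bands 1..5 from youngest to oldest:
Period 1.
Births: 8800 × 0.424 = 3731  |  1700 × 0.122 = 207 → 3938
Band 2: 3150 × 0.965 = 3040
Band 3: 6850 × 0.945 = 6473
Band 4: 8800 × 0.951 = 8369
Band 5: 1700 × 0.949 + 5350 × 0.374 = 1613 + 2001 = 3614
Net migration: Band 4 + 70 → 8439
Giving 3938 / 3040 / 6473 / 8439 / 3614.
Period 2.
Births: 6473 × 0.424 = 2745  |  8439 × 0.122 = 1030 → 3775
Band 2: 3938 × 0.965 = 3800
Band 3: 3040 × 0.945 = 2873
Band 4: 6473 × 0.951 = 6156
Band 5: 8439 × 0.949 + 3614 × 0.374 = 8009 + 1352 = 9361
Net migration: Band 4 + 70 → 6226
Giving 3775 / 3800 / 2873 / 6226 / 9361.
Period 3.
Births: 2873 × 0.424 = 1218  |  6226 × 0.122 = 760 → 1978
Band 2: 3775 × 0.965 = 3643
Band 3: 3800 × 0.945 = 3591
Band 4: 2873 × 0.951 = 2732
Band 5: 6226 × 0.949 + 9361 × 0.374 = 5908 + 3501 = 9409
Net migration: Band 4 + 70 → 2802
Giving 1978 / 3643 / 3591 / 2802 / 9409.
Total after period 3: 1978 + 3643 + 3591 + 2802 + 9409 = 21423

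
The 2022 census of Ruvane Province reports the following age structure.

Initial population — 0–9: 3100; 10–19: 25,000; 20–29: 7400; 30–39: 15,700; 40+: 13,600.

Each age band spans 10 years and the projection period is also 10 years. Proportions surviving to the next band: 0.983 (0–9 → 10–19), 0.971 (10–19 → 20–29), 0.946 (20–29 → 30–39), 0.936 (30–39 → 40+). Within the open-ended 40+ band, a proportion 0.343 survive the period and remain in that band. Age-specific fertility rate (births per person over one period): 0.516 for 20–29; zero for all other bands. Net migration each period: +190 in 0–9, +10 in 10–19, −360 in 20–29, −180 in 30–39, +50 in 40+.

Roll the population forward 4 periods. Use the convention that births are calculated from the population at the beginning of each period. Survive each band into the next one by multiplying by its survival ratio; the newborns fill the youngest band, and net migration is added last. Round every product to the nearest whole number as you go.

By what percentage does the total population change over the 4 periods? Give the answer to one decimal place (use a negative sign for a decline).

Period 1:
Births: 7400 × 0.516 = 3818
10–19: 3100 × 0.983 = 3047
20–29: 25000 × 0.971 = 24275
30–39: 7400 × 0.946 = 7000
40+: 15700 × 0.936 + 13600 × 0.343 = 14695 + 4665 = 19360
Net migration: 0–9 + 190 → 4008; 10–19 + 10 → 3057; 20–29 − 360 → 23915; 30–39 − 180 → 6820; 40+ + 50 → 19410
Giving 4008 / 3057 / 23915 / 6820 / 19410.
Period 2:
Births: 23915 × 0.516 = 12340
10–19: 4008 × 0.983 = 3940
20–29: 3057 × 0.971 = 2968
30–39: 23915 × 0.946 = 22624
40+: 6820 × 0.936 + 19410 × 0.343 = 6384 + 6658 = 13042
Net migration: 0–9 + 190 → 12530; 10–19 + 10 → 3950; 20–29 − 360 → 2608; 30–39 − 180 → 22444; 40+ + 50 → 13092
Giving 12530 / 3950 / 2608 / 22444 / 13092.
Period 3:
Births: 2608 × 0.516 = 1346
10–19: 12530 × 0.983 = 12317
20–29: 3950 × 0.971 = 3835
30–39: 2608 × 0.946 = 2467
40+: 22444 × 0.936 + 13092 × 0.343 = 21008 + 4491 = 25499
Net migration: 0–9 + 190 → 1536; 10–19 + 10 → 12327; 20–29 − 360 → 3475; 30–39 − 180 → 2287; 40+ + 50 → 25549
Giving 1536 / 12327 / 3475 / 2287 / 25549.
Period 4:
Births: 3475 × 0.516 = 1793
10–19: 1536 × 0.983 = 1510
20–29: 12327 × 0.971 = 11970
30–39: 3475 × 0.946 = 3287
40+: 2287 × 0.936 + 25549 × 0.343 = 2141 + 8763 = 10904
Net migration: 0–9 + 190 → 1983; 10–19 + 10 → 1520; 20–29 − 360 → 11610; 30–39 − 180 → 3107; 40+ + 50 → 10954
Giving 1983 / 1520 / 11610 / 3107 / 10954.
Total: 64800 → 29174; change = -35626; percentage change = -55.0%

-55.0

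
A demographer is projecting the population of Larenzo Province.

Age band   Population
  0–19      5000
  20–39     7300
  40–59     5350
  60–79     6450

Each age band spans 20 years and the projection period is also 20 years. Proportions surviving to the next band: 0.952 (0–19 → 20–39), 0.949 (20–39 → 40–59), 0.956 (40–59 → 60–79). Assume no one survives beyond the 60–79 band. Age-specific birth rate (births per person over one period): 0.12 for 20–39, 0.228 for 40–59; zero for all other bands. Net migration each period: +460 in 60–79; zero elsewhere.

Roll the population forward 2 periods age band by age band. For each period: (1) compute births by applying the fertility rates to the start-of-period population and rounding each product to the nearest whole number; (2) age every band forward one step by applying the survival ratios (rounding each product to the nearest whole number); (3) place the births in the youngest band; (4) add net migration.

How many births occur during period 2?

(Groups numbered youngest = 1 to oldest = 4.)
After projecting period 1:
Births: 7300 × 0.12 = 876, 5350 × 0.228 = 1220 → 2096
Group 2: 5000 × 0.952 = 4760
Group 3: 7300 × 0.949 = 6928
Group 4: 5350 × 0.956 = 5115
Net migration: Group 4 + 460 → 5575
→ [2096, 4760, 6928, 5575]
After projecting period 2:
Births: 4760 × 0.12 = 571, 6928 × 0.228 = 1580 → 2151
Group 2: 2096 × 0.952 = 1995
Group 3: 4760 × 0.949 = 4517
Group 4: 6928 × 0.956 = 6623
Net migration: Group 4 + 460 → 7083
→ [2151, 1995, 4517, 7083]

2151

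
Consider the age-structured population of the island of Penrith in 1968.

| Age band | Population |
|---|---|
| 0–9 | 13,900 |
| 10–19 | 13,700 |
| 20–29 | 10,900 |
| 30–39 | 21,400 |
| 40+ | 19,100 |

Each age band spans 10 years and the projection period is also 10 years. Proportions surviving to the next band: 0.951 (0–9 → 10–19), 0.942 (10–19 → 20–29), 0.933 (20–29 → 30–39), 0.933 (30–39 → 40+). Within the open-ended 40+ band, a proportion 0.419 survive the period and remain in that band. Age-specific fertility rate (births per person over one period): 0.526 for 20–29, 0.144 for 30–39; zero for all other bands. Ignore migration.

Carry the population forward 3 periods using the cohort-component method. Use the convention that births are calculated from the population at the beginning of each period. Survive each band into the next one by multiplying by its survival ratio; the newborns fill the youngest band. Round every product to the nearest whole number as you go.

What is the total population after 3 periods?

[period 1]
Births: 10900 × 0.526 = 5733, 21400 × 0.144 = 3082 ⇒ total 8815
10–19: 13900 × 0.951 = 13219
20–29: 13700 × 0.942 = 12905
30–39: 10900 × 0.933 = 10170
40+: 21400 × 0.933 + 19100 × 0.419 = 19966 + 8003 = 27969
Population now: 0–9=8815, 10–19=13219, 20–29=12905, 30–39=10170, 40+=27969
[period 2]
Births: 12905 × 0.526 = 6788, 10170 × 0.144 = 1464 ⇒ total 8252
10–19: 8815 × 0.951 = 8383
20–29: 13219 × 0.942 = 12452
30–39: 12905 × 0.933 = 12040
40+: 10170 × 0.933 + 27969 × 0.419 = 9489 + 11719 = 21208
Population now: 0–9=8252, 10–19=8383, 20–29=12452, 30–39=12040, 40+=21208
[period 3]
Births: 12452 × 0.526 = 6550, 12040 × 0.144 = 1734 ⇒ total 8284
10–19: 8252 × 0.951 = 7848
20–29: 8383 × 0.942 = 7897
30–39: 12452 × 0.933 = 11618
40+: 12040 × 0.933 + 21208 × 0.419 = 11233 + 8886 = 20119
Population now: 0–9=8284, 10–19=7848, 20–29=7897, 30–39=11618, 40+=20119
Total after period 3: 8284 + 7848 + 7897 + 11618 + 20119 = 55766

55766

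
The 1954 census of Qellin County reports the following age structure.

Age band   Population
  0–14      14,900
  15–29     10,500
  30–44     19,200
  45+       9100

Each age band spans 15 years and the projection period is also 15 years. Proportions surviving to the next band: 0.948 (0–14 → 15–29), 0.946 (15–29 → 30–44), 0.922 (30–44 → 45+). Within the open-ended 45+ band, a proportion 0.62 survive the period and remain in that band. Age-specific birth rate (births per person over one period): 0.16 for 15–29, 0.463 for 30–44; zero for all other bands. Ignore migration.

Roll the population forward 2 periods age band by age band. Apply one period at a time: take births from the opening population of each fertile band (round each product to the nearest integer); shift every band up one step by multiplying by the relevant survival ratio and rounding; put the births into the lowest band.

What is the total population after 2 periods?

Period 1.
Births: 10500 * 0.16 = 1680, 19200 * 0.463 = 8890 — total 10570
15–29: 14900 * 0.948 = 14125
30–44: 10500 * 0.946 = 9933
45+: 19200 * 0.922 + 9100 * 0.62 = 17702 + 5642 = 23344
Population now: 0–14=10570, 15–29=14125, 30–44=9933, 45+=23344
Period 2.
Births: 14125 * 0.16 = 2260, 9933 * 0.463 = 4599 — total 6859
15–29: 10570 * 0.948 = 10020
30–44: 14125 * 0.946 = 13362
45+: 9933 * 0.922 + 23344 * 0.62 = 9158 + 14473 = 23631
Population now: 0–14=6859, 15–29=10020, 30–44=13362, 45+=23631
Total after period 2: 6859 + 10020 + 13362 + 23631 = 53872

53872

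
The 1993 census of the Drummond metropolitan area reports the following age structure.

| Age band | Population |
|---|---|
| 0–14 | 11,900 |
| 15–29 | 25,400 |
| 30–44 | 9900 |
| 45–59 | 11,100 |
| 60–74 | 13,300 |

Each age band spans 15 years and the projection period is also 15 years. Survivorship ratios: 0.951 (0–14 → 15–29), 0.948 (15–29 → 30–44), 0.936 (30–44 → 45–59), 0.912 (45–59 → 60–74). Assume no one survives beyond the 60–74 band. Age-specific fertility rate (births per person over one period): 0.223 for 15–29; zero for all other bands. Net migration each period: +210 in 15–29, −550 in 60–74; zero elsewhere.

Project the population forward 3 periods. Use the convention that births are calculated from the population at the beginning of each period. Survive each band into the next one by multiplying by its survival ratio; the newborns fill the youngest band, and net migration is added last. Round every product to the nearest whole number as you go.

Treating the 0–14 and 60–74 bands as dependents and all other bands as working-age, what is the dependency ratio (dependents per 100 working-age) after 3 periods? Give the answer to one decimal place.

116.8

Numbering the groups 1..5 from youngest to oldest:
Period 1:
Births: 25400 × 0.223 = 5664
Group 2: 11900 × 0.951 = 11317
Group 3: 25400 × 0.948 = 24079
Group 4: 9900 × 0.936 = 9266
Group 5: 11100 × 0.912 = 10123
Net migration: Group 2 + 210 → 11527; Group 5 − 550 → 9573
Giving 5664 / 11527 / 24079 / 9266 / 9573.
Period 2:
Births: 11527 × 0.223 = 2571
Group 2: 5664 × 0.951 = 5386
Group 3: 11527 × 0.948 = 10928
Group 4: 24079 × 0.936 = 22538
Group 5: 9266 × 0.912 = 8451
Net migration: Group 2 + 210 → 5596; Group 5 − 550 → 7901
Giving 2571 / 5596 / 10928 / 22538 / 7901.
Period 3:
Births: 5596 × 0.223 = 1248
Group 2: 2571 × 0.951 = 2445
Group 3: 5596 × 0.948 = 5305
Group 4: 10928 × 0.936 = 10229
Group 5: 22538 × 0.912 = 20555
Net migration: Group 2 + 210 → 2655; Group 5 − 550 → 20005
Giving 1248 / 2655 / 5305 / 10229 / 20005.
Dependents (band 0–14 + band 60–74) = 1248 + 20005 = 21253; working-age = 18189; ratio = 21253/18189 × 100 = 116.8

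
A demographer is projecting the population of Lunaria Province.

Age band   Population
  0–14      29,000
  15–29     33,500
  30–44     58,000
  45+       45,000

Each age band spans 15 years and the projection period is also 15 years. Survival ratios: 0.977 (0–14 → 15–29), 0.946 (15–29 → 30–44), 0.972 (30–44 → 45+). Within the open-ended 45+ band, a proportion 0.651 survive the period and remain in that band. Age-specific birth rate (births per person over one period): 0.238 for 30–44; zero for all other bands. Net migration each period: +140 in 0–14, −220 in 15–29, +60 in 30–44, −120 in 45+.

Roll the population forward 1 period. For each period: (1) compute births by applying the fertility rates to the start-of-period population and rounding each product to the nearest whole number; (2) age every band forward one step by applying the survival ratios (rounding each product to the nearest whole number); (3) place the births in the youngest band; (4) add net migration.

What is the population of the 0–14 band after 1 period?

13944

After projecting period 1:
Births: 58000 * 0.238 = 13804
15–29: 29000 * 0.977 = 28333
30–44: 33500 * 0.946 = 31691
45+: 58000 * 0.972 + 45000 * 0.651 = 56376 + 29295 = 85671
Net migration: 0–14 + 140 → 13944; 15–29 − 220 → 28113; 30–44 + 60 → 31751; 45+ − 120 → 85551
Population now: 0–14=13944, 15–29=28113, 30–44=31751, 45+=85551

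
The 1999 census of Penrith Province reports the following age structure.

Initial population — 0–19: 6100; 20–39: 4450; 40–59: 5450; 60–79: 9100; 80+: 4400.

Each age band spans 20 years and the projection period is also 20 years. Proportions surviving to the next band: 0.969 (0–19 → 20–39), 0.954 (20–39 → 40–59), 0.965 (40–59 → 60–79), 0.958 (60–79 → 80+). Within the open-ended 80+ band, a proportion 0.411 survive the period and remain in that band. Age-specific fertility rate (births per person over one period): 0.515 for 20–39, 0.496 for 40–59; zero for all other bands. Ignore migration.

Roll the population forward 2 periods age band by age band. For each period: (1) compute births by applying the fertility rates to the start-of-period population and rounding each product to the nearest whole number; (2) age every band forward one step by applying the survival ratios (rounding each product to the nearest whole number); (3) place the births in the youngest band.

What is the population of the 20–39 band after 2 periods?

Let group 1 be 0–19 through group 5 = 80+.
— Period 1 —
Births: 4450 × 0.515 = 2292  |  5450 × 0.496 = 2703 → total 4995
Group 2: 6100 × 0.969 = 5911
Group 3: 4450 × 0.954 = 4245
Group 4: 5450 × 0.965 = 5259
Group 5: 9100 × 0.958 + 4400 × 0.411 = 8718 + 1808 = 10526
End of period: [4995, 5911, 4245, 5259, 10526]
— Period 2 —
Births: 5911 × 0.515 = 3044  |  4245 × 0.496 = 2106 → total 5150
Group 2: 4995 × 0.969 = 4840
Group 3: 5911 × 0.954 = 5639
Group 4: 4245 × 0.965 = 4096
Group 5: 5259 × 0.958 + 10526 × 0.411 = 5038 + 4326 = 9364
End of period: [5150, 4840, 5639, 4096, 9364]

4840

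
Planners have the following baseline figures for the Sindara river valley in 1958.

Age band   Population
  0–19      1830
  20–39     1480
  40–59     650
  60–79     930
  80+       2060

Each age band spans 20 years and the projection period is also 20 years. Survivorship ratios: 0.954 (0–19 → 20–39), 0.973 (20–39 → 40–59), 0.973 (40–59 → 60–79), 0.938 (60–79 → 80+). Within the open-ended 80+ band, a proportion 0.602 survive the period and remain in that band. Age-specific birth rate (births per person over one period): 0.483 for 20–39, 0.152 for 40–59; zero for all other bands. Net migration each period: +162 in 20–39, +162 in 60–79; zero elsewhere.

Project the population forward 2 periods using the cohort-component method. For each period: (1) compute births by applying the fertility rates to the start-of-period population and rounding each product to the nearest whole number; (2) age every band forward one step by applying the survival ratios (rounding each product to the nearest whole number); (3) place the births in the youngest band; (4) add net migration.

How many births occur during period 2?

[period 1]
Births: 1480 × 0.483 = 715  |  650 × 0.152 = 99 → 814
20–39: 1830 × 0.954 = 1746
40–59: 1480 × 0.973 = 1440
60–79: 650 × 0.973 = 632
80+: 930 × 0.938 + 2060 × 0.602 = 872 + 1240 = 2112
Net migration: 20–39 + 162 → 1908; 60–79 + 162 → 794
End of period: [814, 1908, 1440, 794, 2112]
[period 2]
Births: 1908 × 0.483 = 922  |  1440 × 0.152 = 219 → 1141
20–39: 814 × 0.954 = 777
40–59: 1908 × 0.973 = 1856
60–79: 1440 × 0.973 = 1401
80+: 794 × 0.938 + 2112 × 0.602 = 745 + 1271 = 2016
Net migration: 20–39 + 162 → 939; 60–79 + 162 → 1563
End of period: [1141, 939, 1856, 1563, 2016]

1141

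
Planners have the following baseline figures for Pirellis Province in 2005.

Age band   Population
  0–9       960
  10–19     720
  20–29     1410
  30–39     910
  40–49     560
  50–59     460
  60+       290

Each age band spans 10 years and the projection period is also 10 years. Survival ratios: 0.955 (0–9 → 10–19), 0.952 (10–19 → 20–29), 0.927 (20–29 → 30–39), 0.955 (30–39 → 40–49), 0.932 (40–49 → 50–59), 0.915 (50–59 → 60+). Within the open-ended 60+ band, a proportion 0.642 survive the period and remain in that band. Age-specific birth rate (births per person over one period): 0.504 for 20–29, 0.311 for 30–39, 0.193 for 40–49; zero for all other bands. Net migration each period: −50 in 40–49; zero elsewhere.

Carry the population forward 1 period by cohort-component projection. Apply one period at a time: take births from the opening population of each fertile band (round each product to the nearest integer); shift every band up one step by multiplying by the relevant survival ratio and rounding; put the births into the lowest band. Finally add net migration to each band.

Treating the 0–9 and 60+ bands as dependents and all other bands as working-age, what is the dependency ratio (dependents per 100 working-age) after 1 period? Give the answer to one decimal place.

40.2

Period 1.
Births: 1410 * 0.504 = 711 ; 910 * 0.311 = 283 ; 560 * 0.193 = 108 ⇒ total 1102
10–19: 960 * 0.955 = 917
20–29: 720 * 0.952 = 685
30–39: 1410 * 0.927 = 1307
40–49: 910 * 0.955 = 869
50–59: 560 * 0.932 = 522
60+: 460 * 0.915 + 290 * 0.642 = 421 + 186 = 607
Net migration: 40–49 − 50 → 819
Population now: 0–9=1102, 10–19=917, 20–29=685, 30–39=1307, 40–49=819, 50–59=522, 60+=607
Dependents (band 0–9 + band 60+) = 1102 + 607 = 1709; working-age = 4250; ratio = 1709/4250 × 100 = 40.2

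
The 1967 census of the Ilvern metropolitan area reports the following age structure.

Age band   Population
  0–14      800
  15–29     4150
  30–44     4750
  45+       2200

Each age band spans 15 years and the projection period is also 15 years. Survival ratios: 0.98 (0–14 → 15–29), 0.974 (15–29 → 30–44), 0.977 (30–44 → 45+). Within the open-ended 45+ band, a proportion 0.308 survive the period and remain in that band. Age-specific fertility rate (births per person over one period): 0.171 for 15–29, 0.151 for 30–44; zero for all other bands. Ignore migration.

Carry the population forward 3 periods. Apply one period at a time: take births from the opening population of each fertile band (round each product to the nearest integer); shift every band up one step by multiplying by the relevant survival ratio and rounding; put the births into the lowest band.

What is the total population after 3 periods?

Period 1.
Births: 4150 × 0.171 = 710, 4750 × 0.151 = 717 → 1427
15–29: 800 × 0.98 = 784
30–44: 4150 × 0.974 = 4042
45+: 4750 × 0.977 + 2200 × 0.308 = 4641 + 678 = 5319
Giving 1427 / 784 / 4042 / 5319.
Period 2.
Births: 784 × 0.171 = 134, 4042 × 0.151 = 610 → 744
15–29: 1427 × 0.98 = 1398
30–44: 784 × 0.974 = 764
45+: 4042 × 0.977 + 5319 × 0.308 = 3949 + 1638 = 5587
Giving 744 / 1398 / 764 / 5587.
Period 3.
Births: 1398 × 0.171 = 239, 764 × 0.151 = 115 → 354
15–29: 744 × 0.98 = 729
30–44: 1398 × 0.974 = 1362
45+: 764 × 0.977 + 5587 × 0.308 = 746 + 1721 = 2467
Giving 354 / 729 / 1362 / 2467.
Total after period 3: 354 + 729 + 1362 + 2467 = 4912

4912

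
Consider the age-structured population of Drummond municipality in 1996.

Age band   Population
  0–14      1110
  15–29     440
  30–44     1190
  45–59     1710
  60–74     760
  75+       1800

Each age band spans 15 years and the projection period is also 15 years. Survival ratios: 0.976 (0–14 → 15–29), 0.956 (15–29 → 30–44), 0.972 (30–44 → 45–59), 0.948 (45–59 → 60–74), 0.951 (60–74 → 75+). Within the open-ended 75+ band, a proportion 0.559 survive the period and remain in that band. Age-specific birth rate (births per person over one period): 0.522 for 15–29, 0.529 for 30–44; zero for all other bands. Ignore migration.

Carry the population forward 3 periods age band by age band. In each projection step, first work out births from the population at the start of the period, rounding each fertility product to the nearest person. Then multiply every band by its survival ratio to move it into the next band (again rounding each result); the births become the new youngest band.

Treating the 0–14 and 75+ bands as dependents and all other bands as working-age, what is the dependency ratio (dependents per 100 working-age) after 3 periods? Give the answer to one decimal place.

115.8

Numbering the groups 1..6 from youngest to oldest:
After projecting period 1:
Births: 440 × 0.522 = 230  |  1190 × 0.529 = 630 → 860
Group 2: 1110 × 0.976 = 1083
Group 3: 440 × 0.956 = 421
Group 4: 1190 × 0.972 = 1157
Group 5: 1710 × 0.948 = 1621
Group 6: 760 × 0.951 + 1800 × 0.559 = 723 + 1006 = 1729
Population now: 0–14=860, 15–29=1083, 30–44=421, 45–59=1157, 60–74=1621, 75+=1729
After projecting period 2:
Births: 1083 × 0.522 = 565  |  421 × 0.529 = 223 → 788
Group 2: 860 × 0.976 = 839
Group 3: 1083 × 0.956 = 1035
Group 4: 421 × 0.972 = 409
Group 5: 1157 × 0.948 = 1097
Group 6: 1621 × 0.951 + 1729 × 0.559 = 1542 + 967 = 2509
Population now: 0–14=788, 15–29=839, 30–44=1035, 45–59=409, 60–74=1097, 75+=2509
After projecting period 3:
Births: 839 × 0.522 = 438  |  1035 × 0.529 = 548 → 986
Group 2: 788 × 0.976 = 769
Group 3: 839 × 0.956 = 802
Group 4: 1035 × 0.972 = 1006
Group 5: 409 × 0.948 = 388
Group 6: 1097 × 0.951 + 2509 × 0.559 = 1043 + 1403 = 2446
Population now: 0–14=986, 15–29=769, 30–44=802, 45–59=1006, 60–74=388, 75+=2446
Dependents (band 0–14 + band 75+) = 986 + 2446 = 3432; working-age = 2965; ratio = 3432/2965 × 100 = 115.8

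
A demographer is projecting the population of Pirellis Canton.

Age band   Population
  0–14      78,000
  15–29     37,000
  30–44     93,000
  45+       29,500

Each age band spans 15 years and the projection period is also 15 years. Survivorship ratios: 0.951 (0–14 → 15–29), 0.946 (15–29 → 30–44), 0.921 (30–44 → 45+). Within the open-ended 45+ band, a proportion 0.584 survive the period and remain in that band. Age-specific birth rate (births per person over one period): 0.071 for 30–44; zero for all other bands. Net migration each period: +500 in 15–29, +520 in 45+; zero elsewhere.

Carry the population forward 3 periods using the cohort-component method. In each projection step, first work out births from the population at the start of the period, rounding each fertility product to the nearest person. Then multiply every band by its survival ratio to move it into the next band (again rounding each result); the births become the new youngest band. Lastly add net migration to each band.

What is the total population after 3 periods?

[period 1]
Births: 93000 × 0.071 = 6603
15–29: 78000 × 0.951 = 74178
30–44: 37000 × 0.946 = 35002
45+: 93000 × 0.921 + 29500 × 0.584 = 85653 + 17228 = 102881
Net migration: 15–29 + 500 → 74678; 45+ + 520 → 103401
End of period: [6603, 74678, 35002, 103401]
[period 2]
Births: 35002 × 0.071 = 2485
15–29: 6603 × 0.951 = 6279
30–44: 74678 × 0.946 = 70645
45+: 35002 × 0.921 + 103401 × 0.584 = 32237 + 60386 = 92623
Net migration: 15–29 + 500 → 6779; 45+ + 520 → 93143
End of period: [2485, 6779, 70645, 93143]
[period 3]
Births: 70645 × 0.071 = 5016
15–29: 2485 × 0.951 = 2363
30–44: 6779 × 0.946 = 6413
45+: 70645 × 0.921 + 93143 × 0.584 = 65064 + 54396 = 119460
Net migration: 15–29 + 500 → 2863; 45+ + 520 → 119980
End of period: [5016, 2863, 6413, 119980]
Total after period 3: 5016 + 2863 + 6413 + 119980 = 134272

134272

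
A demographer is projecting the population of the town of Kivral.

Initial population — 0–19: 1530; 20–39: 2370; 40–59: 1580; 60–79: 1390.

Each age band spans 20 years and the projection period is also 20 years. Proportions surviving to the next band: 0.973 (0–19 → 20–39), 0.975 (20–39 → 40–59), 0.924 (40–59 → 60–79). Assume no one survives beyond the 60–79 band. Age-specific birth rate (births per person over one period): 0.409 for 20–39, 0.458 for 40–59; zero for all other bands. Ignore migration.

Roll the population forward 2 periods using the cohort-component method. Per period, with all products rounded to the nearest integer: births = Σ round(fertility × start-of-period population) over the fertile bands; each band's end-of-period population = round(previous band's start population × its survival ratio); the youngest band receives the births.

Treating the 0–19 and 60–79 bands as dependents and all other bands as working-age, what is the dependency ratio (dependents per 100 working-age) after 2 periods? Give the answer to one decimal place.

Call the groups 1 to 4, youngest first.
After projecting period 1:
Births: 2370 × 0.409 = 969  |  1580 × 0.458 = 724 — total 1693
Group 2: 1530 × 0.973 = 1489
Group 3: 2370 × 0.975 = 2311
Group 4: 1580 × 0.924 = 1460
Population now: 0–19=1693, 20–39=1489, 40–59=2311, 60–79=1460
After projecting period 2:
Births: 1489 × 0.409 = 609  |  2311 × 0.458 = 1058 — total 1667
Group 2: 1693 × 0.973 = 1647
Group 3: 1489 × 0.975 = 1452
Group 4: 2311 × 0.924 = 2135
Population now: 0–19=1667, 20–39=1647, 40–59=1452, 60–79=2135
Dependents (band 0–19 + band 60–79) = 1667 + 2135 = 3802; working-age = 3099; ratio = 3802/3099 × 100 = 122.7

122.7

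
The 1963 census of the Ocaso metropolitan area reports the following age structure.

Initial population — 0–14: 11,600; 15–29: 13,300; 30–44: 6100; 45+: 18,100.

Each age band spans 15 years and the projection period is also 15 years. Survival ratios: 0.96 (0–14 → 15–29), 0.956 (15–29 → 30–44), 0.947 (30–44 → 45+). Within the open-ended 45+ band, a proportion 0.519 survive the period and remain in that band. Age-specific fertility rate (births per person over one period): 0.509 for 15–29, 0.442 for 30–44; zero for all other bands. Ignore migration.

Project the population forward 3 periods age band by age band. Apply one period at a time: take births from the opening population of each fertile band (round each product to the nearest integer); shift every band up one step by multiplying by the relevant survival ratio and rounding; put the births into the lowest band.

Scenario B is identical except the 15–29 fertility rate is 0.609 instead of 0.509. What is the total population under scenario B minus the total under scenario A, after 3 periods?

[period 1]
Births: 13300 × 0.509 = 6770  |  6100 × 0.442 = 2696 ⇒ total 9466
15–29: 11600 × 0.96 = 11136
30–44: 13300 × 0.956 = 12715
45+: 6100 × 0.947 + 18100 × 0.519 = 5777 + 9394 = 15171
End of period: [9466, 11136, 12715, 15171]
[period 2]
Births: 11136 × 0.509 = 5668  |  12715 × 0.442 = 5620 ⇒ total 11288
15–29: 9466 × 0.96 = 9087
30–44: 11136 × 0.956 = 10646
45+: 12715 × 0.947 + 15171 × 0.519 = 12041 + 7874 = 19915
End of period: [11288, 9087, 10646, 19915]
[period 3]
Births: 9087 × 0.509 = 4625  |  10646 × 0.442 = 4706 ⇒ total 9331
15–29: 11288 × 0.96 = 10836
30–44: 9087 × 0.956 = 8687
45+: 10646 × 0.947 + 19915 × 0.519 = 10082 + 10336 = 20418
End of period: [9331, 10836, 8687, 20418]
Scenario A total after 3 periods: 49272
Scenario B projection —
[period 1]
Births: 13300 × 0.609 = 8100  |  6100 × 0.442 = 2696 ⇒ total 10796
15–29: 11600 × 0.96 = 11136
30–44: 13300 × 0.956 = 12715
45+: 6100 × 0.947 + 18100 × 0.519 = 5777 + 9394 = 15171
End of period: [10796, 11136, 12715, 15171]
[period 2]
Births: 11136 × 0.609 = 6782  |  12715 × 0.442 = 5620 ⇒ total 12402
15–29: 10796 × 0.96 = 10364
30–44: 11136 × 0.956 = 10646
45+: 12715 × 0.947 + 15171 × 0.519 = 12041 + 7874 = 19915
End of period: [12402, 10364, 10646, 19915]
[period 3]
Births: 10364 × 0.609 = 6312  |  10646 × 0.442 = 4706 ⇒ total 11018
15–29: 12402 × 0.96 = 11906
30–44: 10364 × 0.956 = 9908
45+: 10646 × 0.947 + 19915 × 0.519 = 10082 + 10336 = 20418
End of period: [11018, 11906, 9908, 20418]
Scenario B total after 3 periods: 53250
Difference B − A = 53250 − 49272 = 3978

3978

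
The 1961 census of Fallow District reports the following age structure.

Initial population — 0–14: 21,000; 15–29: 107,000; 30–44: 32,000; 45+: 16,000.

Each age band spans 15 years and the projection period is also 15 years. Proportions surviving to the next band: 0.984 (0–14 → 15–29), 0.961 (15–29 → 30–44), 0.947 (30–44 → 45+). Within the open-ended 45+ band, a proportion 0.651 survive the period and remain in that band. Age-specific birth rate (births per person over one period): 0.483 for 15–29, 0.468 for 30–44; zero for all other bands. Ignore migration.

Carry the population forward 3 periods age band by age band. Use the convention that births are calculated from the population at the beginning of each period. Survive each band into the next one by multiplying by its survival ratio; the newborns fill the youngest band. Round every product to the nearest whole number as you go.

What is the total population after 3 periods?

(Groups numbered youngest = 1 to oldest = 4.)
Period 1:
Births: 107000 * 0.483 = 51681, 32000 * 0.468 = 14976 ⇒ total 66657
Group 2: 21000 * 0.984 = 20664
Group 3: 107000 * 0.961 = 102827
Group 4: 32000 * 0.947 + 16000 * 0.651 = 30304 + 10416 = 40720
Giving 66657 / 20664 / 102827 / 40720.
Period 2:
Births: 20664 * 0.483 = 9981, 102827 * 0.468 = 48123 ⇒ total 58104
Group 2: 66657 * 0.984 = 65590
Group 3: 20664 * 0.961 = 19858
Group 4: 102827 * 0.947 + 40720 * 0.651 = 97377 + 26509 = 123886
Giving 58104 / 65590 / 19858 / 123886.
Period 3:
Births: 65590 * 0.483 = 31680, 19858 * 0.468 = 9294 ⇒ total 40974
Group 2: 58104 * 0.984 = 57174
Group 3: 65590 * 0.961 = 63032
Group 4: 19858 * 0.947 + 123886 * 0.651 = 18806 + 80650 = 99456
Giving 40974 / 57174 / 63032 / 99456.
Total after period 3: 40974 + 57174 + 63032 + 99456 = 260636

260636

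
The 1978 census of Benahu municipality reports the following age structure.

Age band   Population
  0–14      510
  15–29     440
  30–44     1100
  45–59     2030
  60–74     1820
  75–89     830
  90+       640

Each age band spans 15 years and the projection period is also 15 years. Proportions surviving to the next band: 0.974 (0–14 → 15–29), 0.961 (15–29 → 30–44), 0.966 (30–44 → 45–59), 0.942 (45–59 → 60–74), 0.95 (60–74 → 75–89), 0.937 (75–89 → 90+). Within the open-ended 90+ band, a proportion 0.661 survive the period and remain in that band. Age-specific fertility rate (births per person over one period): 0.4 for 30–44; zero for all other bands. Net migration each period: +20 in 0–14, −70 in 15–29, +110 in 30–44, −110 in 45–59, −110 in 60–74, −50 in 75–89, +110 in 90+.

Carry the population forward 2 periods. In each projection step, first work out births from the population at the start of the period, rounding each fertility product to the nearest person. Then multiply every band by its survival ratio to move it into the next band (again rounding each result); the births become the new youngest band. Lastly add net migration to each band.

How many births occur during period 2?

213

After projecting period 1:
Births: 1100 × 0.4 = 440
15–29: 510 × 0.974 = 497
30–44: 440 × 0.961 = 423
45–59: 1100 × 0.966 = 1063
60–74: 2030 × 0.942 = 1912
75–89: 1820 × 0.95 = 1729
90+: 830 × 0.937 + 640 × 0.661 = 778 + 423 = 1201
Net migration: 0–14 + 20 → 460; 15–29 − 70 → 427; 30–44 + 110 → 533; 45–59 − 110 → 953; 60–74 − 110 → 1802; 75–89 − 50 → 1679; 90+ + 110 → 1311
Giving 460 / 427 / 533 / 953 / 1802 / 1679 / 1311.
After projecting period 2:
Births: 533 × 0.4 = 213
15–29: 460 × 0.974 = 448
30–44: 427 × 0.961 = 410
45–59: 533 × 0.966 = 515
60–74: 953 × 0.942 = 898
75–89: 1802 × 0.95 = 1712
90+: 1679 × 0.937 + 1311 × 0.661 = 1573 + 867 = 2440
Net migration: 0–14 + 20 → 233; 15–29 − 70 → 378; 30–44 + 110 → 520; 45–59 − 110 → 405; 60–74 − 110 → 788; 75–89 − 50 → 1662; 90+ + 110 → 2550
Giving 233 / 378 / 520 / 405 / 788 / 1662 / 2550.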